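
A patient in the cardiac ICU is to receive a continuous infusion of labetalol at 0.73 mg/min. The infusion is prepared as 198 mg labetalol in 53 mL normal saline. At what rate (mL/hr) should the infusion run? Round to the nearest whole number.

0.73 mg/min × 60 min/hr = 43.8 mg/hr
Concentration = 198 mg ÷ 53 mL = 3.735849 mg/mL
Rate = 43.8 mg/hr ÷ 3.735849 mg/mL = 11.72424 mL/hr

12 mL/hr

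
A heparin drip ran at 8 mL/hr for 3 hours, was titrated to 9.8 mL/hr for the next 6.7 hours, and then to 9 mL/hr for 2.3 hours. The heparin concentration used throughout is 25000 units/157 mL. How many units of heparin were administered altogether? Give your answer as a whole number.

Concentration = 25000 units ÷ 157 mL = 159.2357 units/mL
Stage 1: 8 mL/hr × 3 hr = 24 mL → 24 mL × 159.2357 units/mL = 3821.656 units
Stage 2: 9.8 mL/hr × 6.7 hr = 65.66 mL → 65.66 mL × 159.2357 units/mL = 10455.41 units
Stage 3: 9 mL/hr × 2.3 hr = 20.7 mL → 20.7 mL × 159.2357 units/mL = 3296.178 units
Total = 3821.656 + 10455.41 + 3296.178 = 17573.25 units

17573 units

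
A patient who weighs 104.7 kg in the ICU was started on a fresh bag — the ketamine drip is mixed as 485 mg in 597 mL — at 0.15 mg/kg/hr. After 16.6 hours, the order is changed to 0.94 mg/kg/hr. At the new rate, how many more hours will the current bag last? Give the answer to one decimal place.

2.3 hours

Initial rate:
Dose = 0.15 mg/kg/hr × 104.7 kg = 15.705 mg/hr
Concentration = 485 mg ÷ 597 mL = 0.8123953 mg/mL
Rate = 15.705 mg/hr ÷ 0.8123953 mg/mL = 19.33172 mL/hr
Volume infused so far = 19.33172 mL/hr × 16.6 hr = 320.9066 mL
Volume remaining = 597 − 320.9066 = 276.0934 mL
New rate:
Dose = 0.94 mg/kg/hr × 104.7 kg = 98.418 mg/hr
Rate = 98.418 mg/hr ÷ 0.8123953 mg/mL = 121.1455 mL/hr
Time remaining = 276.0934 mL ÷ 121.1455 mL/hr = 2.279024 hr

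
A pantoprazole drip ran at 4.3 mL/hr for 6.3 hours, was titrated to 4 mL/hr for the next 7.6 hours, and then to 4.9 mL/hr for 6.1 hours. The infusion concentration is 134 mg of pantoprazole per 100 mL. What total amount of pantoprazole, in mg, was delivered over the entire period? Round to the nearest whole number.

Concentration = 134 mg ÷ 100 mL = 1.34 mg/mL
Stage 1: 4.3 mL/hr × 6.3 hr = 27.09 mL → 27.09 mL × 1.34 mg/mL = 36.3006 mg
Stage 2: 4 mL/hr × 7.6 hr = 30.4 mL → 30.4 mL × 1.34 mg/mL = 40.736 mg
Stage 3: 4.9 mL/hr × 6.1 hr = 29.89 mL → 29.89 mL × 1.34 mg/mL = 40.0526 mg
Total = 36.3006 + 40.736 + 40.0526 = 117.0892 mg

117 mg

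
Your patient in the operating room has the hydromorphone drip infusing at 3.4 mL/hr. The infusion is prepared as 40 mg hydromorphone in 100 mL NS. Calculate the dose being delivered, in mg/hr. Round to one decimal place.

Concentration = 40 mg ÷ 100 mL = 0.4 mg/mL
Drug rate = 3.4 mL/hr × 0.4 mg/mL = 1.36 mg/hr

1.4 mg/hr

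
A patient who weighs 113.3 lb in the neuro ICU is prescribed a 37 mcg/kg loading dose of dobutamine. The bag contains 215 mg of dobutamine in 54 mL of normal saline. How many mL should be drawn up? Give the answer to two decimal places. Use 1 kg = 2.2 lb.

Weight = 113.3 lb ÷ 2.2 lb/kg = 51.5 kg
Dose = 37 mcg/kg × 51.5 kg = 1905.5 mcg
Concentration = 215 mg ÷ 54 mL = 3.981481 mg/mL = 3981.481 mcg/mL
Volume = 1905.5 mcg ÷ 3981.481 mcg/mL = 0.4785907 mL

0.48 mL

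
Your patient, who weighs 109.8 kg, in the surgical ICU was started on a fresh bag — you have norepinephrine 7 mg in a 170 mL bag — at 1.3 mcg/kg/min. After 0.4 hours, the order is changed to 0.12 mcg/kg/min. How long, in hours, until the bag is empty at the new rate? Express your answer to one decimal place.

4.5 hours

Initial rate:
Dose = 1.3 mcg/kg/min × 109.8 kg = 142.74 mcg/min
142.74 mcg/min × 60 min/hr = 8564.4 mcg/hr
Concentration = 7 mg ÷ 170 mL = 0.04117647 mg/mL = 41.17647 mcg/mL
Rate = 8564.4 mcg/hr ÷ 41.17647 mcg/mL = 207.9926 mL/hr
Volume infused so far = 207.9926 mL/hr × 0.4 hr = 83.19703 mL
Volume remaining = 170 − 83.19703 = 86.80297 mL
New rate:
Dose = 0.12 mcg/kg/min × 109.8 kg = 13.176 mcg/min
13.176 mcg/min × 60 min/hr = 790.56 mcg/hr
Rate = 790.56 mcg/hr ÷ 41.17647 mcg/mL = 19.19931 mL/hr
Time remaining = 86.80297 mL ÷ 19.19931 mL/hr = 4.52115 hr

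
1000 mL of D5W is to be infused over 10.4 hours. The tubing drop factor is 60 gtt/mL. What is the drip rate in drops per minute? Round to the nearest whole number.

96 gtt/min

1000 mL ÷ (10.4 hr × 60 = 624 min) = 1.602564 mL/min
1.602564 mL/min × 60 gtt/mL = 96.15385 gtt/min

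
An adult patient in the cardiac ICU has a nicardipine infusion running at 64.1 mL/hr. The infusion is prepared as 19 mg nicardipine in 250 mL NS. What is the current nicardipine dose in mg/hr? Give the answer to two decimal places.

4.87 mg/hr

Concentration = 19 mg ÷ 250 mL = 0.076 mg/mL
Drug rate = 64.1 mL/hr × 0.076 mg/mL = 4.8716 mg/hr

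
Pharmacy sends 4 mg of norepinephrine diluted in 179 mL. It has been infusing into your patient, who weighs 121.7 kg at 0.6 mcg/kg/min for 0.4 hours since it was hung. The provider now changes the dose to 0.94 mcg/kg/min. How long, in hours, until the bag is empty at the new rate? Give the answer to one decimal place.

0.3 hours

Initial rate:
Dose = 0.6 mcg/kg/min × 121.7 kg = 73.02 mcg/min
73.02 mcg/min × 60 min/hr = 4381.2 mcg/hr
Concentration = 4 mg ÷ 179 mL = 0.02234637 mg/mL = 22.34637 mcg/mL
Rate = 4381.2 mcg/hr ÷ 22.34637 mcg/mL = 196.0587 mL/hr
Volume infused so far = 196.0587 mL/hr × 0.4 hr = 78.42348 mL
Volume remaining = 179 − 78.42348 = 100.5765 mL
New rate:
Dose = 0.94 mcg/kg/min × 121.7 kg = 114.398 mcg/min
114.398 mcg/min × 60 min/hr = 6863.88 mcg/hr
Rate = 6863.88 mcg/hr ÷ 22.34637 mcg/mL = 307.1586 mL/hr
Time remaining = 100.5765 mL ÷ 307.1586 mL/hr = 0.3274416 hr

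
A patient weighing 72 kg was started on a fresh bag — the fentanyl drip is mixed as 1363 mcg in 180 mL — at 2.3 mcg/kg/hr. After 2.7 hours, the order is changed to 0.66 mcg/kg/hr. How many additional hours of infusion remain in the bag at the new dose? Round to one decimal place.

19.3 hours

Initial rate:
Dose = 2.3 mcg/kg/hr × 72 kg = 165.6 mcg/hr
Concentration = 1363 mcg ÷ 180 mL = 7.572222 mcg/mL
Rate = 165.6 mcg/hr ÷ 7.572222 mcg/mL = 21.86941 mL/hr
Volume infused so far = 21.86941 mL/hr × 2.7 hr = 59.0474 mL
Volume remaining = 180 − 59.0474 = 120.9526 mL
New rate:
Dose = 0.66 mcg/kg/hr × 72 kg = 47.52 mcg/hr
Rate = 47.52 mcg/hr ÷ 7.572222 mcg/mL = 6.275569 mL/hr
Time remaining = 120.9526 mL ÷ 6.275569 mL/hr = 19.27357 hr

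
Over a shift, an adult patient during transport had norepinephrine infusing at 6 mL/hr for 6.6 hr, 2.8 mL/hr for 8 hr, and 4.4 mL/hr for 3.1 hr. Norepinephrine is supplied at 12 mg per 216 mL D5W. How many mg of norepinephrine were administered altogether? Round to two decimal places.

Concentration = 12 mg ÷ 216 mL = 0.05555556 mg/mL
Stage 1: 6 mL/hr × 6.6 hr = 39.6 mL → 39.6 mL × 0.05555556 mg/mL = 2.2 mg
Stage 2: 2.8 mL/hr × 8 hr = 22.4 mL → 22.4 mL × 0.05555556 mg/mL = 1.244444 mg
Stage 3: 4.4 mL/hr × 3.1 hr = 13.64 mL → 13.64 mL × 0.05555556 mg/mL = 0.7577778 mg
Total = 2.2 + 1.244444 + 0.7577778 = 4.202222 mg

4.20 mg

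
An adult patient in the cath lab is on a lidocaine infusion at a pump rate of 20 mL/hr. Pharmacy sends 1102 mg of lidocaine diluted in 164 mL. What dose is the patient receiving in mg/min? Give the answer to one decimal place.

Concentration = 1102 mg ÷ 164 mL = 6.719512 mg/mL
Drug rate = 20 mL/hr × 6.719512 mg/mL = 134.3902 mg/hr
134.3902 mg/hr ÷ 60 min/hr = 2.239837 mg/min

2.2 mg/min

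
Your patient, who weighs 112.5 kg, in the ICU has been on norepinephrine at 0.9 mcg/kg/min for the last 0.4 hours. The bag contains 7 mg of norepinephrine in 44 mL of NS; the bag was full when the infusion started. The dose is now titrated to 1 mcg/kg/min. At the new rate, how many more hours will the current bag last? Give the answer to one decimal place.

Initial rate:
Dose = 0.9 mcg/kg/min × 112.5 kg = 101.25 mcg/min
101.25 mcg/min × 60 min/hr = 6075 mcg/hr
Concentration = 7 mg ÷ 44 mL = 0.1590909 mg/mL = 159.0909 mcg/mL
Rate = 6075 mcg/hr ÷ 159.0909 mcg/mL = 38.18571 mL/hr
Volume infused so far = 38.18571 mL/hr × 0.4 hr = 15.27429 mL
Volume remaining = 44 − 15.27429 = 28.72571 mL
New rate:
Dose = 1 mcg/kg/min × 112.5 kg = 112.5 mcg/min
112.5 mcg/min × 60 min/hr = 6750 mcg/hr
Rate = 6750 mcg/hr ÷ 159.0909 mcg/mL = 42.42857 mL/hr
Time remaining = 28.72571 mL ÷ 42.42857 mL/hr = 0.677037 hr

0.7 hours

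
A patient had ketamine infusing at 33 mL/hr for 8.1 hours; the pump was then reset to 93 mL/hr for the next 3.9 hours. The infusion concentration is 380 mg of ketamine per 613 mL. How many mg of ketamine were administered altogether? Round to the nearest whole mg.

391 mg

Concentration = 380 mg ÷ 613 mL = 0.6199021 mg/mL
Stage 1: 33 mL/hr × 8.1 hr = 267.3 mL → 267.3 mL × 0.6199021 mg/mL = 165.6998 mg
Stage 2: 93 mL/hr × 3.9 hr = 362.7 mL → 362.7 mL × 0.6199021 mg/mL = 224.8385 mg
Total = 165.6998 + 224.8385 = 390.5383 mg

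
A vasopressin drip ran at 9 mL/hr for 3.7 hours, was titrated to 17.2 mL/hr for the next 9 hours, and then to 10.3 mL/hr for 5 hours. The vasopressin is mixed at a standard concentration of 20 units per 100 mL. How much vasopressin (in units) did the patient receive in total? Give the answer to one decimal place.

47.9 units

Concentration = 20 units ÷ 100 mL = 0.2 units/mL
Stage 1: 9 mL/hr × 3.7 hr = 33.3 mL → 33.3 mL × 0.2 units/mL = 6.66 units
Stage 2: 17.2 mL/hr × 9 hr = 154.8 mL → 154.8 mL × 0.2 units/mL = 30.96 units
Stage 3: 10.3 mL/hr × 5 hr = 51.5 mL → 51.5 mL × 0.2 units/mL = 10.3 units
Total = 6.66 + 30.96 + 10.3 = 47.92 units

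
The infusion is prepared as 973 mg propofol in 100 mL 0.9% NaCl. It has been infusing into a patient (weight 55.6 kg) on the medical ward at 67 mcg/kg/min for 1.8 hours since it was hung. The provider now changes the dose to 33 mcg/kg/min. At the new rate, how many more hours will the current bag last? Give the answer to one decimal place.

5.2 hours

Initial rate:
Dose = 67 mcg/kg/min × 55.6 kg = 3725.2 mcg/min
3725.2 mcg/min × 60 min/hr = 223512 mcg/hr
Concentration = 973 mg ÷ 100 mL = 9.73 mg/mL = 9730 mcg/mL
Rate = 223512 mcg/hr ÷ 9730 mcg/mL = 22.97143 mL/hr
Volume infused so far = 22.97143 mL/hr × 1.8 hr = 41.34857 mL
Volume remaining = 100 − 41.34857 = 58.65143 mL
New rate:
Dose = 33 mcg/kg/min × 55.6 kg = 1834.8 mcg/min
1834.8 mcg/min × 60 min/hr = 110088 mcg/hr
Rate = 110088 mcg/hr ÷ 9730 mcg/mL = 11.31429 mL/hr
Time remaining = 58.65143 mL ÷ 11.31429 mL/hr = 5.183838 hr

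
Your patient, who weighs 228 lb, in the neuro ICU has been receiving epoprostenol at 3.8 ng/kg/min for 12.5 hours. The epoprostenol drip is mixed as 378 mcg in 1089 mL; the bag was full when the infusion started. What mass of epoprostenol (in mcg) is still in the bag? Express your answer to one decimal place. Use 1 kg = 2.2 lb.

82.6 mcg

Weight = 228 lb ÷ 2.2 lb/kg = 103.6364 kg
Dose = 3.8 ng/kg/min × 103.6364 kg = 393.8182 ng/min
393.8182 ng/min × 60 min/hr = 23629.09 ng/hr
Concentration = 378 mcg ÷ 1089 mL = 0.3471074 mcg/mL = 347.1074 ng/mL
Rate = 23629.09 ng/hr ÷ 347.1074 ng/mL = 68.07429 mL/hr
Volume infused = 68.07429 mL/hr × 12.5 hr = 850.9286 mL
Volume remaining = 1089 − 850.9286 = 238.0714 mL
Drug remaining = 238.0714 mL × 347.1074 ng/mL = 82636.36 ng = 82.63636 mcg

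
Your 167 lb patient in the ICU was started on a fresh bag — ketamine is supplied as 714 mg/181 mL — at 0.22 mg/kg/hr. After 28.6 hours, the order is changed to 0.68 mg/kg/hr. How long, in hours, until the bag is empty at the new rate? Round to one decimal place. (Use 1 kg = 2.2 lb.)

4.6 hours

Initial rate:
Weight = 167 lb ÷ 2.2 lb/kg = 75.90909 kg
Dose = 0.22 mg/kg/hr × 75.90909 kg = 16.7 mg/hr
Concentration = 714 mg ÷ 181 mL = 3.944751 mg/mL
Rate = 16.7 mg/hr ÷ 3.944751 mg/mL = 4.233473 mL/hr
Volume infused so far = 4.233473 mL/hr × 28.6 hr = 121.0773 mL
Volume remaining = 181 − 121.0773 = 59.92266 mL
New rate:
Dose = 0.68 mg/kg/hr × 75.90909 kg = 51.61818 mg/hr
Rate = 51.61818 mg/hr ÷ 3.944751 mg/mL = 13.08528 mL/hr
Time remaining = 59.92266 mL ÷ 13.08528 mL/hr = 4.579394 hr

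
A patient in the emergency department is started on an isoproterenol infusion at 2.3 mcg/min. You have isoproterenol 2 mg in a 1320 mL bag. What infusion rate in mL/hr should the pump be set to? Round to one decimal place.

2.3 mcg/min × 60 min/hr = 138 mcg/hr
Concentration = 2 mg ÷ 1320 mL = 0.001515152 mg/mL = 1.515152 mcg/mL
Rate = 138 mcg/hr ÷ 1.515152 mcg/mL = 91.08 mL/hr

91.1 mL/hr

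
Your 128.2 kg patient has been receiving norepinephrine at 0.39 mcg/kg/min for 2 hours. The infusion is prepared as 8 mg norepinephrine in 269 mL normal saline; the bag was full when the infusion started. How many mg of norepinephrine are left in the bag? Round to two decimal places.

Dose = 0.39 mcg/kg/min × 128.2 kg = 49.998 mcg/min
49.998 mcg/min × 60 min/hr = 2999.88 mcg/hr
Concentration = 8 mg ÷ 269 mL = 0.02973978 mg/mL = 29.73978 mcg/mL
Rate = 2999.88 mcg/hr ÷ 29.73978 mcg/mL = 100.871 mL/hr
Volume infused = 100.871 mL/hr × 2 hr = 201.7419 mL
Volume remaining = 269 − 201.7419 = 67.25807 mL
Drug remaining = 67.25807 mL × 29.73978 mcg/mL = 2000.24 mcg = 2.00024 mg

2.00 mg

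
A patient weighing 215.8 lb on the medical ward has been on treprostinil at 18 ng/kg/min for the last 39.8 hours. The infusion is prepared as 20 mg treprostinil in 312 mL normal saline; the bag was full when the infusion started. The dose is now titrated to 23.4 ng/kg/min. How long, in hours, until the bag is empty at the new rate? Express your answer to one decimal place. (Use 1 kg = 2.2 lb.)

114.6 hours

Initial rate:
Weight = 215.8 lb ÷ 2.2 lb/kg = 98.09091 kg
Dose = 18 ng/kg/min × 98.09091 kg = 1765.636 ng/min
1765.636 ng/min × 60 min/hr = 105938.2 ng/hr
Concentration = 20 mg ÷ 312 mL = 0.06410256 mg/mL = 64102.56 ng/mL
Rate = 105938.2 ng/hr ÷ 64102.56 ng/mL = 1.652636 mL/hr
Volume infused so far = 1.652636 mL/hr × 39.8 hr = 65.7749 mL
Volume remaining = 312 − 65.7749 = 246.2251 mL
New rate:
Dose = 23.4 ng/kg/min × 98.09091 kg = 2295.327 ng/min
2295.327 ng/min × 60 min/hr = 137719.6 ng/hr
Rate = 137719.6 ng/hr ÷ 64102.56 ng/mL = 2.148426 mL/hr
Time remaining = 246.2251 mL ÷ 2.148426 mL/hr = 114.6072 hr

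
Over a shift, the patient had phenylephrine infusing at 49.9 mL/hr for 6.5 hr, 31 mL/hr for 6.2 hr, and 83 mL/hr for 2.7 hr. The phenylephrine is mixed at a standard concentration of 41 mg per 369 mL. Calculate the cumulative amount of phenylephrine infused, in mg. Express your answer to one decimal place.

82.3 mg

Concentration = 41 mg ÷ 369 mL = 0.1111111 mg/mL
Stage 1: 49.9 mL/hr × 6.5 hr = 324.35 mL → 324.35 mL × 0.1111111 mg/mL = 36.03889 mg
Stage 2: 31 mL/hr × 6.2 hr = 192.2 mL → 192.2 mL × 0.1111111 mg/mL = 21.35556 mg
Stage 3: 83 mL/hr × 2.7 hr = 224.1 mL → 224.1 mL × 0.1111111 mg/mL = 24.9 mg
Total = 36.03889 + 21.35556 + 24.9 = 82.29444 mg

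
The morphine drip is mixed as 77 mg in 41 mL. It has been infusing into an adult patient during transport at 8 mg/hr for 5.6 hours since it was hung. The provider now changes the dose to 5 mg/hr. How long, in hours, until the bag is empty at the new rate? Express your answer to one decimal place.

6.4 hours

Initial rate:
Concentration = 77 mg ÷ 41 mL = 1.878049 mg/mL
Rate = 8 mg/hr ÷ 1.878049 mg/mL = 4.25974 mL/hr
Volume infused so far = 4.25974 mL/hr × 5.6 hr = 23.85455 mL
Volume remaining = 41 − 23.85455 = 17.14545 mL
New rate:
Rate = 5 mg/hr ÷ 1.878049 mg/mL = 2.662338 mL/hr
Time remaining = 17.14545 mL ÷ 2.662338 mL/hr = 6.44 hr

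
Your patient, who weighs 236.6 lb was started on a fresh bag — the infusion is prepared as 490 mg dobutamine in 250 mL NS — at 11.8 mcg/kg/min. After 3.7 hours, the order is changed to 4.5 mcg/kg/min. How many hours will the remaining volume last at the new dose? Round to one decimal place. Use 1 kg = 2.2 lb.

7.2 hours

Initial rate:
Weight = 236.6 lb ÷ 2.2 lb/kg = 107.5455 kg
Dose = 11.8 mcg/kg/min × 107.5455 kg = 1269.036 mcg/min
1269.036 mcg/min × 60 min/hr = 76142.18 mcg/hr
Concentration = 490 mg ÷ 250 mL = 1.96 mg/mL = 1960 mcg/mL
Rate = 76142.18 mcg/hr ÷ 1960 mcg/mL = 38.84805 mL/hr
Volume infused so far = 38.84805 mL/hr × 3.7 hr = 143.7378 mL
Volume remaining = 250 − 143.7378 = 106.2622 mL
New rate:
Dose = 4.5 mcg/kg/min × 107.5455 kg = 483.9545 mcg/min
483.9545 mcg/min × 60 min/hr = 29037.27 mcg/hr
Rate = 29037.27 mcg/hr ÷ 1960 mcg/mL = 14.81494 mL/hr
Time remaining = 106.2622 mL ÷ 14.81494 mL/hr = 7.172641 hr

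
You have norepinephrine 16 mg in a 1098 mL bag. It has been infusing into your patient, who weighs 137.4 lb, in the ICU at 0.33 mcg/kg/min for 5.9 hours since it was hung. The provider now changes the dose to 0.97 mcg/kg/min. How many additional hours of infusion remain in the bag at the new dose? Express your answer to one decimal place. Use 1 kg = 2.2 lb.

2.4 hours

Initial rate:
Weight = 137.4 lb ÷ 2.2 lb/kg = 62.45455 kg
Dose = 0.33 mcg/kg/min × 62.45455 kg = 20.61 mcg/min
20.61 mcg/min × 60 min/hr = 1236.6 mcg/hr
Concentration = 16 mg ÷ 1098 mL = 0.01457195 mg/mL = 14.57195 mcg/mL
Rate = 1236.6 mcg/hr ÷ 14.57195 mcg/mL = 84.86167 mL/hr
Volume infused so far = 84.86167 mL/hr × 5.9 hr = 500.6839 mL
Volume remaining = 1098 − 500.6839 = 597.3161 mL
New rate:
Dose = 0.97 mcg/kg/min × 62.45455 kg = 60.58091 mcg/min
60.58091 mcg/min × 60 min/hr = 3634.855 mcg/hr
Rate = 3634.855 mcg/hr ÷ 14.57195 mcg/mL = 249.4419 mL/hr
Time remaining = 597.3161 mL ÷ 249.4419 mL/hr = 2.39461 hr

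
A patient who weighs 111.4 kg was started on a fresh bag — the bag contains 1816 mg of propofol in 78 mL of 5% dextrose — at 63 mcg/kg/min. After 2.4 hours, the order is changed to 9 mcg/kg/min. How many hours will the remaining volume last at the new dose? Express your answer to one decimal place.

Initial rate:
Dose = 63 mcg/kg/min × 111.4 kg = 7018.2 mcg/min
7018.2 mcg/min × 60 min/hr = 421092 mcg/hr
Concentration = 1816 mg ÷ 78 mL = 23.28205 mg/mL = 23282.05 mcg/mL
Rate = 421092 mcg/hr ÷ 23282.05 mcg/mL = 18.08655 mL/hr
Volume infused so far = 18.08655 mL/hr × 2.4 hr = 43.40772 mL
Volume remaining = 78 − 43.40772 = 34.59228 mL
New rate:
Dose = 9 mcg/kg/min × 111.4 kg = 1002.6 mcg/min
1002.6 mcg/min × 60 min/hr = 60156 mcg/hr
Rate = 60156 mcg/hr ÷ 23282.05 mcg/mL = 2.583793 mL/hr
Time remaining = 34.59228 mL ÷ 2.583793 mL/hr = 13.38818 hr

13.4 hours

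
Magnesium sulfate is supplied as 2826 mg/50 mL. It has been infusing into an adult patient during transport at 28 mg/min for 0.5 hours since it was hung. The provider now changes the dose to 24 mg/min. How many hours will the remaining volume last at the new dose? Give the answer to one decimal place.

1.4 hours

Initial rate:
28 mg/min × 60 min/hr = 1680 mg/hr
Concentration = 2826 mg ÷ 50 mL = 56.52 mg/mL
Rate = 1680 mg/hr ÷ 56.52 mg/mL = 29.72399 mL/hr
Volume infused so far = 29.72399 mL/hr × 0.5 hr = 14.862 mL
Volume remaining = 50 − 14.862 = 35.138 mL
New rate:
24 mg/min × 60 min/hr = 1440 mg/hr
Rate = 1440 mg/hr ÷ 56.52 mg/mL = 25.47771 mL/hr
Time remaining = 35.138 mL ÷ 25.47771 mL/hr = 1.379167 hr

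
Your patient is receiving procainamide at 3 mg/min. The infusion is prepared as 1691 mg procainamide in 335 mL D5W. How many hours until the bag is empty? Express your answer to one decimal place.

3 mg/min × 60 min/hr = 180 mg/hr
Concentration = 1691 mg ÷ 335 mL = 5.047761 mg/mL
Rate = 180 mg/hr ÷ 5.047761 mg/mL = 35.65937 mL/hr
Duration = 335 mL ÷ 35.65937 mL/hr = 9.394444 hr

9.4 hours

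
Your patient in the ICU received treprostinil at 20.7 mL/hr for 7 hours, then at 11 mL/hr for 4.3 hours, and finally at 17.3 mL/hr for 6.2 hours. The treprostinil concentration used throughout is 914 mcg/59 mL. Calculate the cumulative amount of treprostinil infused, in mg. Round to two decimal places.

4.64 mg

Concentration = 914 mcg ÷ 59 mL = 15.49153 mcg/mL
Stage 1: 20.7 mL/hr × 7 hr = 144.9 mL → 144.9 mL × 15.49153 mcg/mL = 2244.722 mcg
Stage 2: 11 mL/hr × 4.3 hr = 47.3 mL → 47.3 mL × 15.49153 mcg/mL = 732.7492 mcg
Stage 3: 17.3 mL/hr × 6.2 hr = 107.26 mL → 107.26 mL × 15.49153 mcg/mL = 1661.621 mcg
Total = 2244.722 + 732.7492 + 1661.621 = 4639.092 mcg = 4.639092 mg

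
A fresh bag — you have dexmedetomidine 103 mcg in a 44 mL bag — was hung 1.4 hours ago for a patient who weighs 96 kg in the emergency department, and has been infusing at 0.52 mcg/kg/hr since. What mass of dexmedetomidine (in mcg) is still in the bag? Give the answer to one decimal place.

33.1 mcg

Dose = 0.52 mcg/kg/hr × 96 kg = 49.92 mcg/hr
Concentration = 103 mcg ÷ 44 mL = 2.340909 mcg/mL
Rate = 49.92 mcg/hr ÷ 2.340909 mcg/mL = 21.32505 mL/hr
Volume infused = 21.32505 mL/hr × 1.4 hr = 29.85507 mL
Volume remaining = 44 − 29.85507 = 14.14493 mL
Drug remaining = 14.14493 mL × 2.340909 mcg/mL = 33.112 mcg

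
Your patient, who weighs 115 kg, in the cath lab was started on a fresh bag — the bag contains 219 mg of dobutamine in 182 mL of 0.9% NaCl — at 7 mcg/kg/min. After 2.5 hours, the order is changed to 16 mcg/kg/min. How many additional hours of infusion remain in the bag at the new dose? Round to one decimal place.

0.9 hours

Initial rate:
Dose = 7 mcg/kg/min × 115 kg = 805 mcg/min
805 mcg/min × 60 min/hr = 48300 mcg/hr
Concentration = 219 mg ÷ 182 mL = 1.203297 mg/mL = 1203.297 mcg/mL
Rate = 48300 mcg/hr ÷ 1203.297 mcg/mL = 40.13973 mL/hr
Volume infused so far = 40.13973 mL/hr × 2.5 hr = 100.3493 mL
Volume remaining = 182 − 100.3493 = 81.65068 mL
New rate:
Dose = 16 mcg/kg/min × 115 kg = 1840 mcg/min
1840 mcg/min × 60 min/hr = 110400 mcg/hr
Rate = 110400 mcg/hr ÷ 1203.297 mcg/mL = 91.74795 mL/hr
Time remaining = 81.65068 mL ÷ 91.74795 mL/hr = 0.8899457 hr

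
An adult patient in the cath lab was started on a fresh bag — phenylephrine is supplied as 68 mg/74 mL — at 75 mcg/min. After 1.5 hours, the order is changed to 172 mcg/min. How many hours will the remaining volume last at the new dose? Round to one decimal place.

Initial rate:
75 mcg/min × 60 min/hr = 4500 mcg/hr
Concentration = 68 mg ÷ 74 mL = 0.9189189 mg/mL = 918.9189 mcg/mL
Rate = 4500 mcg/hr ÷ 918.9189 mcg/mL = 4.897059 mL/hr
Volume infused so far = 4.897059 mL/hr × 1.5 hr = 7.345588 mL
Volume remaining = 74 − 7.345588 = 66.65441 mL
New rate:
172 mcg/min × 60 min/hr = 10320 mcg/hr
Rate = 10320 mcg/hr ÷ 918.9189 mcg/mL = 11.23059 mL/hr
Time remaining = 66.65441 mL ÷ 11.23059 mL/hr = 5.935078 hr

5.9 hours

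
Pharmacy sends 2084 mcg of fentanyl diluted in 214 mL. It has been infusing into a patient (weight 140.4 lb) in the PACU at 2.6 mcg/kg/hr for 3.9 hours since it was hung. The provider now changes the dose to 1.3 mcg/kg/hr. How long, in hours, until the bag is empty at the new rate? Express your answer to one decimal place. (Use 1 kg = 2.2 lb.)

Initial rate:
Weight = 140.4 lb ÷ 2.2 lb/kg = 63.81818 kg
Dose = 2.6 mcg/kg/hr × 63.81818 kg = 165.9273 mcg/hr
Concentration = 2084 mcg ÷ 214 mL = 9.738318 mcg/mL
Rate = 165.9273 mcg/hr ÷ 9.738318 mcg/mL = 17.0386 mL/hr
Volume infused so far = 17.0386 mL/hr × 3.9 hr = 66.45053 mL
Volume remaining = 214 − 66.45053 = 147.5495 mL
New rate:
Dose = 1.3 mcg/kg/hr × 63.81818 kg = 82.96364 mcg/hr
Rate = 82.96364 mcg/hr ÷ 9.738318 mcg/mL = 8.519299 mL/hr
Time remaining = 147.5495 mL ÷ 8.519299 mL/hr = 17.31944 hr

17.3 hours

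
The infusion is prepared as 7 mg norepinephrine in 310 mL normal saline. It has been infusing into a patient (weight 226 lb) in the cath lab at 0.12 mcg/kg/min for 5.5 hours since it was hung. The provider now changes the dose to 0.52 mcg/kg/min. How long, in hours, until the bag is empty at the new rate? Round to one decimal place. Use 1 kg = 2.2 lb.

Initial rate:
Weight = 226 lb ÷ 2.2 lb/kg = 102.7273 kg
Dose = 0.12 mcg/kg/min × 102.7273 kg = 12.32727 mcg/min
12.32727 mcg/min × 60 min/hr = 739.6364 mcg/hr
Concentration = 7 mg ÷ 310 mL = 0.02258065 mg/mL = 22.58065 mcg/mL
Rate = 739.6364 mcg/hr ÷ 22.58065 mcg/mL = 32.75532 mL/hr
Volume infused so far = 32.75532 mL/hr × 5.5 hr = 180.1543 mL
Volume remaining = 310 − 180.1543 = 129.8457 mL
New rate:
Dose = 0.52 mcg/kg/min × 102.7273 kg = 53.41818 mcg/min
53.41818 mcg/min × 60 min/hr = 3205.091 mcg/hr
Rate = 3205.091 mcg/hr ÷ 22.58065 mcg/mL = 141.9397 mL/hr
Time remaining = 129.8457 mL ÷ 141.9397 mL/hr = 0.9147946 hr

0.9 hours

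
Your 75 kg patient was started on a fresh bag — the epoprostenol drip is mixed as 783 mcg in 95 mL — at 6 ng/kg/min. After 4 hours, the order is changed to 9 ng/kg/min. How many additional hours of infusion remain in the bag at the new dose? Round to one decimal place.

16.7 hours

Initial rate:
Dose = 6 ng/kg/min × 75 kg = 450 ng/min
450 ng/min × 60 min/hr = 27000 ng/hr
Concentration = 783 mcg ÷ 95 mL = 8.242105 mcg/mL = 8242.105 ng/mL
Rate = 27000 ng/hr ÷ 8242.105 ng/mL = 3.275862 mL/hr
Volume infused so far = 3.275862 mL/hr × 4 hr = 13.10345 mL
Volume remaining = 95 − 13.10345 = 81.89655 mL
New rate:
Dose = 9 ng/kg/min × 75 kg = 675 ng/min
675 ng/min × 60 min/hr = 40500 ng/hr
Rate = 40500 ng/hr ÷ 8242.105 ng/mL = 4.913793 mL/hr
Time remaining = 81.89655 mL ÷ 4.913793 mL/hr = 16.66667 hr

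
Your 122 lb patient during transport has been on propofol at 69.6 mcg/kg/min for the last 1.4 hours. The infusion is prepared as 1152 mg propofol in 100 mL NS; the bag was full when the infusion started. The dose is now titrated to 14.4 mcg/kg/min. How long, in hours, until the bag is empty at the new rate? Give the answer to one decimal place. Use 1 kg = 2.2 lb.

17.3 hours

Initial rate:
Weight = 122 lb ÷ 2.2 lb/kg = 55.45455 kg
Dose = 69.6 mcg/kg/min × 55.45455 kg = 3859.636 mcg/min
3859.636 mcg/min × 60 min/hr = 231578.2 mcg/hr
Concentration = 1152 mg ÷ 100 mL = 11.52 mg/mL = 11520 mcg/mL
Rate = 231578.2 mcg/hr ÷ 11520 mcg/mL = 20.10227 mL/hr
Volume infused so far = 20.10227 mL/hr × 1.4 hr = 28.14318 mL
Volume remaining = 100 − 28.14318 = 71.85682 mL
New rate:
Dose = 14.4 mcg/kg/min × 55.45455 kg = 798.5455 mcg/min
798.5455 mcg/min × 60 min/hr = 47912.73 mcg/hr
Rate = 47912.73 mcg/hr ÷ 11520 mcg/mL = 4.159091 mL/hr
Time remaining = 71.85682 mL ÷ 4.159091 mL/hr = 17.27705 hr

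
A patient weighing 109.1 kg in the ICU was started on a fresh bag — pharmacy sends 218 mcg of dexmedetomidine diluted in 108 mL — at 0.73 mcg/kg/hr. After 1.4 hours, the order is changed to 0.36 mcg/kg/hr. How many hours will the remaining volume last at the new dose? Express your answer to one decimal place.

Initial rate:
Dose = 0.73 mcg/kg/hr × 109.1 kg = 79.643 mcg/hr
Concentration = 218 mcg ÷ 108 mL = 2.018519 mcg/mL
Rate = 79.643 mcg/hr ÷ 2.018519 mcg/mL = 39.45617 mL/hr
Volume infused so far = 39.45617 mL/hr × 1.4 hr = 55.23863 mL
Volume remaining = 108 − 55.23863 = 52.76137 mL
New rate:
Dose = 0.36 mcg/kg/hr × 109.1 kg = 39.276 mcg/hr
Rate = 39.276 mcg/hr ÷ 2.018519 mcg/mL = 19.45783 mL/hr
Time remaining = 52.76137 mL ÷ 19.45783 mL/hr = 2.711574 hr

2.7 hours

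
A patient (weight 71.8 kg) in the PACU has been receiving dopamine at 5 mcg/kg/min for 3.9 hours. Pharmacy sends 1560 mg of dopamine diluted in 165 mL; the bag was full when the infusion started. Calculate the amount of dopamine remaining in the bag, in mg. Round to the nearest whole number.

Dose = 5 mcg/kg/min × 71.8 kg = 359 mcg/min
359 mcg/min × 60 min/hr = 21540 mcg/hr
Concentration = 1560 mg ÷ 165 mL = 9.454545 mg/mL = 9454.545 mcg/mL
Rate = 21540 mcg/hr ÷ 9454.545 mcg/mL = 2.278269 mL/hr
Volume infused = 2.278269 mL/hr × 3.9 hr = 8.88525 mL
Volume remaining = 165 − 8.88525 = 156.1148 mL
Drug remaining = 156.1148 mL × 9454.545 mcg/mL = 1475994 mcg = 1475.994 mg

1476 mg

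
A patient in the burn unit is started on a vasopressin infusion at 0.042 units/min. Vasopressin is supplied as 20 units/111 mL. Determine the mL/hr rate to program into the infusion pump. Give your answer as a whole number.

14 mL/hr

0.042 units/min × 60 min/hr = 2.52 units/hr
Concentration = 20 units ÷ 111 mL = 0.1801802 units/mL
Rate = 2.52 units/hr ÷ 0.1801802 units/mL = 13.986 mL/hr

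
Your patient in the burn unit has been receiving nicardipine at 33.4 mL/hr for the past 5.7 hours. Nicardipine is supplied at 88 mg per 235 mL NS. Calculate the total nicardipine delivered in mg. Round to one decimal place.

Concentration = 88 mg ÷ 235 mL = 0.3744681 mg/mL
Drug rate = 33.4 mL/hr × 0.3744681 mg/mL = 12.50723 mg/hr
Total = 12.50723 mg/hr × 5.7 hr = 71.29123 mg

71.3 mg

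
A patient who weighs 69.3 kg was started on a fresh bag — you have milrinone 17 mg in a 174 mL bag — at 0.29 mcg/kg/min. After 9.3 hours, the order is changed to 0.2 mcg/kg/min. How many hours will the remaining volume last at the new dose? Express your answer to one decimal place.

7.0 hours

Initial rate:
Dose = 0.29 mcg/kg/min × 69.3 kg = 20.097 mcg/min
20.097 mcg/min × 60 min/hr = 1205.82 mcg/hr
Concentration = 17 mg ÷ 174 mL = 0.09770115 mg/mL = 97.70115 mcg/mL
Rate = 1205.82 mcg/hr ÷ 97.70115 mcg/mL = 12.34192 mL/hr
Volume infused so far = 12.34192 mL/hr × 9.3 hr = 114.7799 mL
Volume remaining = 174 − 114.7799 = 59.22012 mL
New rate:
Dose = 0.2 mcg/kg/min × 69.3 kg = 13.86 mcg/min
13.86 mcg/min × 60 min/hr = 831.6 mcg/hr
Rate = 831.6 mcg/hr ÷ 97.70115 mcg/mL = 8.511671 mL/hr
Time remaining = 59.22012 mL ÷ 8.511671 mL/hr = 6.95752 hr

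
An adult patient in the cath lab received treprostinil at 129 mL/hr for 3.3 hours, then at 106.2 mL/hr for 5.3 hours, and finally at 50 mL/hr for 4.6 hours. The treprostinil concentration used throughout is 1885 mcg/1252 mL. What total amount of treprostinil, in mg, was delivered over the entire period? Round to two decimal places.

Concentration = 1885 mcg ÷ 1252 mL = 1.505591 mcg/mL
Stage 1: 129 mL/hr × 3.3 hr = 425.7 mL → 425.7 mL × 1.505591 mcg/mL = 640.9301 mcg
Stage 2: 106.2 mL/hr × 5.3 hr = 562.86 mL → 562.86 mL × 1.505591 mcg/mL = 847.437 mcg
Stage 3: 50 mL/hr × 4.6 hr = 230 mL → 230 mL × 1.505591 mcg/mL = 346.2859 mcg
Total = 640.9301 + 847.437 + 346.2859 = 1834.653 mcg = 1.834653 mg

1.83 mg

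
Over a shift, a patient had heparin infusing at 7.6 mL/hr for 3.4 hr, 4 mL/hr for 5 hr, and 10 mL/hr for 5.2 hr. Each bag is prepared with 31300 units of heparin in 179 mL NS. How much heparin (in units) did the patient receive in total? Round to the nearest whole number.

Concentration = 31300 units ÷ 179 mL = 174.8603 units/mL
Stage 1: 7.6 mL/hr × 3.4 hr = 25.84 mL → 25.84 mL × 174.8603 units/mL = 4518.391 units
Stage 2: 4 mL/hr × 5 hr = 20 mL → 20 mL × 174.8603 units/mL = 3497.207 units
Stage 3: 10 mL/hr × 5.2 hr = 52 mL → 52 mL × 174.8603 units/mL = 9092.737 units
Total = 4518.391 + 3497.207 + 9092.737 = 17108.34 units

17108 units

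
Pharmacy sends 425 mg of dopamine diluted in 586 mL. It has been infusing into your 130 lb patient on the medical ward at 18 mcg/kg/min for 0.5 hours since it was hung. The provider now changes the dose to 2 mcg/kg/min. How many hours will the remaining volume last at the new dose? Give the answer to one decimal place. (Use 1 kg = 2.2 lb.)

Initial rate:
Weight = 130 lb ÷ 2.2 lb/kg = 59.09091 kg
Dose = 18 mcg/kg/min × 59.09091 kg = 1063.636 mcg/min
1063.636 mcg/min × 60 min/hr = 63818.18 mcg/hr
Concentration = 425 mg ÷ 586 mL = 0.725256 mg/mL = 725.256 mcg/mL
Rate = 63818.18 mcg/hr ÷ 725.256 mcg/mL = 87.99401 mL/hr
Volume infused so far = 87.99401 mL/hr × 0.5 hr = 43.99701 mL
Volume remaining = 586 − 43.99701 = 542.003 mL
New rate:
Dose = 2 mcg/kg/min × 59.09091 kg = 118.1818 mcg/min
118.1818 mcg/min × 60 min/hr = 7090.909 mcg/hr
Rate = 7090.909 mcg/hr ÷ 725.256 mcg/mL = 9.777112 mL/hr
Time remaining = 542.003 mL ÷ 9.777112 mL/hr = 55.4359 hr

55.4 hours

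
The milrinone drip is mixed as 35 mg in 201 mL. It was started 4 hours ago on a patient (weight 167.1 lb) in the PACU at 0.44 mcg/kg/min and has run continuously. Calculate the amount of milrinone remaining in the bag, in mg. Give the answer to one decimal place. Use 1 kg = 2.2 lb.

27.0 mg

Weight = 167.1 lb ÷ 2.2 lb/kg = 75.95455 kg
Dose = 0.44 mcg/kg/min × 75.95455 kg = 33.42 mcg/min
33.42 mcg/min × 60 min/hr = 2005.2 mcg/hr
Concentration = 35 mg ÷ 201 mL = 0.1741294 mg/mL = 174.1294 mcg/mL
Rate = 2005.2 mcg/hr ÷ 174.1294 mcg/mL = 11.51558 mL/hr
Volume infused = 11.51558 mL/hr × 4 hr = 46.06231 mL
Volume remaining = 201 − 46.06231 = 154.9377 mL
Drug remaining = 154.9377 mL × 174.1294 mcg/mL = 26979.2 mcg = 26.9792 mg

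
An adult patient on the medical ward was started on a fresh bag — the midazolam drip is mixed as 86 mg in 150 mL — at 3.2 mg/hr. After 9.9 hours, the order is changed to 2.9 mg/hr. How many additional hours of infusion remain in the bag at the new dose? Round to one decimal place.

18.7 hours

Initial rate:
Concentration = 86 mg ÷ 150 mL = 0.5733333 mg/mL
Rate = 3.2 mg/hr ÷ 0.5733333 mg/mL = 5.581395 mL/hr
Volume infused so far = 5.581395 mL/hr × 9.9 hr = 55.25581 mL
Volume remaining = 150 − 55.25581 = 94.74419 mL
New rate:
Rate = 2.9 mg/hr ÷ 0.5733333 mg/mL = 5.05814 mL/hr
Time remaining = 94.74419 mL ÷ 5.05814 mL/hr = 18.73103 hr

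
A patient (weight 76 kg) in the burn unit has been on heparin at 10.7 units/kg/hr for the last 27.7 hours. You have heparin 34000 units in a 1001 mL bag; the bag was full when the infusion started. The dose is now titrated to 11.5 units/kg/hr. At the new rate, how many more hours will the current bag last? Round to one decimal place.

13.1 hours

Initial rate:
Dose = 10.7 units/kg/hr × 76 kg = 813.2 units/hr
Concentration = 34000 units ÷ 1001 mL = 33.96603 units/mL
Rate = 813.2 units/hr ÷ 33.96603 units/mL = 23.94156 mL/hr
Volume infused so far = 23.94156 mL/hr × 27.7 hr = 663.1813 mL
Volume remaining = 1001 − 663.1813 = 337.8187 mL
New rate:
Dose = 11.5 units/kg/hr × 76 kg = 874 units/hr
Rate = 874 units/hr ÷ 33.96603 units/mL = 25.73159 mL/hr
Time remaining = 337.8187 mL ÷ 25.73159 mL/hr = 13.12856 hr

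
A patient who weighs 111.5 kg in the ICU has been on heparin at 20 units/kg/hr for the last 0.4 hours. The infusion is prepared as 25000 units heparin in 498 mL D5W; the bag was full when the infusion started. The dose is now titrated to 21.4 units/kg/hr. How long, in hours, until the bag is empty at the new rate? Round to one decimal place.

Initial rate:
Dose = 20 units/kg/hr × 111.5 kg = 2230 units/hr
Concentration = 25000 units ÷ 498 mL = 50.2008 units/mL
Rate = 2230 units/hr ÷ 50.2008 units/mL = 44.4216 mL/hr
Volume infused so far = 44.4216 mL/hr × 0.4 hr = 17.76864 mL
Volume remaining = 498 − 17.76864 = 480.2314 mL
New rate:
Dose = 21.4 units/kg/hr × 111.5 kg = 2386.1 units/hr
Rate = 2386.1 units/hr ÷ 50.2008 units/mL = 47.53111 mL/hr
Time remaining = 480.2314 mL ÷ 47.53111 mL/hr = 10.10352 hr

10.1 hours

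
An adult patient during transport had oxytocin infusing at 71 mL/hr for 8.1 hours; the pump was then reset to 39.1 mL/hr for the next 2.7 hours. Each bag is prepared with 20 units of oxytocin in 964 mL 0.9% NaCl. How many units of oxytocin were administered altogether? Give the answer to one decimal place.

14.1 units

Concentration = 20 units ÷ 964 mL = 0.02074689 units/mL
Stage 1: 71 mL/hr × 8.1 hr = 575.1 mL → 575.1 mL × 0.02074689 units/mL = 11.93154 units
Stage 2: 39.1 mL/hr × 2.7 hr = 105.57 mL → 105.57 mL × 0.02074689 units/mL = 2.190249 units
Total = 11.93154 + 2.190249 = 14.12178 units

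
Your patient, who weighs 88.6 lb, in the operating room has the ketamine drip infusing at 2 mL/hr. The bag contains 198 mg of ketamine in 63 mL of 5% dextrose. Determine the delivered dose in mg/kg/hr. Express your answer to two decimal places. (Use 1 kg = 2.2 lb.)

Weight = 88.6 lb ÷ 2.2 lb/kg = 40.27273 kg
Concentration = 198 mg ÷ 63 mL = 3.142857 mg/mL
Drug rate = 2 mL/hr × 3.142857 mg/mL = 6.285714 mg/hr
6.285714 mg/hr ÷ 40.27273 kg = 0.1560787 mg/kg/hr

0.16 mg/kg/hr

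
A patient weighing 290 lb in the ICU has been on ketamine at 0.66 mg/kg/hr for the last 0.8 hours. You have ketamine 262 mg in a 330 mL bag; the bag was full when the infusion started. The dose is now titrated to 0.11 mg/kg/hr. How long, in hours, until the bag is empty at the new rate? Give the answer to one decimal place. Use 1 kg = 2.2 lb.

Initial rate:
Weight = 290 lb ÷ 2.2 lb/kg = 131.8182 kg
Dose = 0.66 mg/kg/hr × 131.8182 kg = 87 mg/hr
Concentration = 262 mg ÷ 330 mL = 0.7939394 mg/mL
Rate = 87 mg/hr ÷ 0.7939394 mg/mL = 109.5802 mL/hr
Volume infused so far = 109.5802 mL/hr × 0.8 hr = 87.66412 mL
Volume remaining = 330 − 87.66412 = 242.3359 mL
New rate:
Dose = 0.11 mg/kg/hr × 131.8182 kg = 14.5 mg/hr
Rate = 14.5 mg/hr ÷ 0.7939394 mg/mL = 18.26336 mL/hr
Time remaining = 242.3359 mL ÷ 18.26336 mL/hr = 13.26897 hr

13.3 hours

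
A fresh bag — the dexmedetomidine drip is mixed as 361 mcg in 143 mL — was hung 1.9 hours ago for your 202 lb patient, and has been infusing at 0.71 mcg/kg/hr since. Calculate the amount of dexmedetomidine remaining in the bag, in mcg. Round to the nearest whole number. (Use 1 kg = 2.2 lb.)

Weight = 202 lb ÷ 2.2 lb/kg = 91.81818 kg
Dose = 0.71 mcg/kg/hr × 91.81818 kg = 65.19091 mcg/hr
Concentration = 361 mcg ÷ 143 mL = 2.524476 mcg/mL
Rate = 65.19091 mcg/hr ÷ 2.524476 mcg/mL = 25.82355 mL/hr
Volume infused = 25.82355 mL/hr × 1.9 hr = 49.06474 mL
Volume remaining = 143 − 49.06474 = 93.93526 mL
Drug remaining = 93.93526 mL × 2.524476 mcg/mL = 237.1373 mcg

237 mcg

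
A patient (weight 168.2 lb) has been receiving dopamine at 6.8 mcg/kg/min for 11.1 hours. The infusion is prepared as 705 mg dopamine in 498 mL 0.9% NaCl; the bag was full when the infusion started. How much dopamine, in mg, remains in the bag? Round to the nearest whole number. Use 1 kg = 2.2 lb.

359 mg

Weight = 168.2 lb ÷ 2.2 lb/kg = 76.45455 kg
Dose = 6.8 mcg/kg/min × 76.45455 kg = 519.8909 mcg/min
519.8909 mcg/min × 60 min/hr = 31193.45 mcg/hr
Concentration = 705 mg ÷ 498 mL = 1.415663 mg/mL = 1415.663 mcg/mL
Rate = 31193.45 mcg/hr ÷ 1415.663 mcg/mL = 22.03453 mL/hr
Volume infused = 22.03453 mL/hr × 11.1 hr = 244.5832 mL
Volume remaining = 498 − 244.5832 = 253.4168 mL
Drug remaining = 253.4168 mL × 1415.663 mcg/mL = 358752.7 mcg = 358.7527 mg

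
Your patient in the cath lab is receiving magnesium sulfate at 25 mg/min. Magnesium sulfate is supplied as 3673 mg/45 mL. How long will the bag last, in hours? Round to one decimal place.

25 mg/min × 60 min/hr = 1500 mg/hr
Concentration = 3673 mg ÷ 45 mL = 81.62222 mg/mL
Rate = 1500 mg/hr ÷ 81.62222 mg/mL = 18.37735 mL/hr
Duration = 45 mL ÷ 18.37735 mL/hr = 2.448667 hr

2.4 hours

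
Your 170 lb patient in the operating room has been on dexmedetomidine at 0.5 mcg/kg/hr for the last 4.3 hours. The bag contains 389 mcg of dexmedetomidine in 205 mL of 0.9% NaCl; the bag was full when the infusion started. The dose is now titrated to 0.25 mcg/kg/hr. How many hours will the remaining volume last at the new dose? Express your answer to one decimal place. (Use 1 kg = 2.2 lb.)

11.5 hours

Initial rate:
Weight = 170 lb ÷ 2.2 lb/kg = 77.27273 kg
Dose = 0.5 mcg/kg/hr × 77.27273 kg = 38.63636 mcg/hr
Concentration = 389 mcg ÷ 205 mL = 1.897561 mcg/mL
Rate = 38.63636 mcg/hr ÷ 1.897561 mcg/mL = 20.36107 mL/hr
Volume infused so far = 20.36107 mL/hr × 4.3 hr = 87.55258 mL
Volume remaining = 205 − 87.55258 = 117.4474 mL
New rate:
Dose = 0.25 mcg/kg/hr × 77.27273 kg = 19.31818 mcg/hr
Rate = 19.31818 mcg/hr ÷ 1.897561 mcg/mL = 10.18053 mL/hr
Time remaining = 117.4474 mL ÷ 10.18053 mL/hr = 11.53647 hr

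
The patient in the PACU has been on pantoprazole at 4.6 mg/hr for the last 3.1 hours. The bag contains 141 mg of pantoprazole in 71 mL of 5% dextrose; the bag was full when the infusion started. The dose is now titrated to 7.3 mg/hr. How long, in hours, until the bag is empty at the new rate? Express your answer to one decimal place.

Initial rate:
Concentration = 141 mg ÷ 71 mL = 1.985915 mg/mL
Rate = 4.6 mg/hr ÷ 1.985915 mg/mL = 2.316312 mL/hr
Volume infused so far = 2.316312 mL/hr × 3.1 hr = 7.180567 mL
Volume remaining = 71 − 7.180567 = 63.81943 mL
New rate:
Rate = 7.3 mg/hr ÷ 1.985915 mg/mL = 3.675887 mL/hr
Time remaining = 63.81943 mL ÷ 3.675887 mL/hr = 17.36164 hr

17.4 hours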